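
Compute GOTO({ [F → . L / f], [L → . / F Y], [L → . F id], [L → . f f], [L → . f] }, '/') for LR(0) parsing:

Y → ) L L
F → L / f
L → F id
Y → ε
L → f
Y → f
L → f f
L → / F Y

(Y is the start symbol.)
GOTO(I, '/') = CLOSURE({ [A → αX.β] : [A → α.Xβ] ∈ I, X = '/' })

Items with dot before '/', with the dot advanced:
  [L → . / F Y] → [L → / . F Y]
Closure of the advanced items:
  [L → / . F Y] has the dot before F: add [F → . L / f]
  [F → . L / f] has the dot before L: add [L → . F id], [L → . f], [L → . f f], [L → . / F Y]

GOTO = { [F → . L / f], [L → . / F Y], [L → . F id], [L → . f f], [L → . f], [L → / . F Y] }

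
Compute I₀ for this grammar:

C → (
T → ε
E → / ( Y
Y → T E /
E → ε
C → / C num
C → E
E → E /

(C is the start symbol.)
First, augment the grammar with C' → C
I₀ = CLOSURE({ [C' → . C] }):
  [C' → . C] has the dot before C: add [C → . (], [C → . / C num], [C → . E]
  [C → . E] has the dot before E: add [E → . / ( Y], [E → .], [E → . E /]
No further items can be added.

I₀ = { [C → . (], [C → . / C num], [C → . E], [C' → . C], [E → . / ( Y], [E → . E /], [E → .] }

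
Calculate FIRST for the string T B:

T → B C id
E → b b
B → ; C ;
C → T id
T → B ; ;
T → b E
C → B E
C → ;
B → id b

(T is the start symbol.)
FIRST sets of the non-terminals involved (from the grammar, by fixed-point iteration):
  FIRST(T) = { ';', 'b', 'id' }

To compute FIRST(T B), process the symbols left to right:
Symbol T is a non-terminal. Add FIRST(T) \ {ε} = { ';', 'b', 'id' }
T is not nullable (ε ∉ FIRST(T)), so stop here.
FIRST(T B) = { ';', 'b', 'id' }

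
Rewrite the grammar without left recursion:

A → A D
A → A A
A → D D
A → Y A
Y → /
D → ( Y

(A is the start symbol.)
A → D D A'
A → Y A A'
A' → D A'
A' → A A'
A' → ε
Y → /
D → ( Y

A is directly left-recursive. The standard transformation for
  A → A α₁ | ... | A α_m | β₁ | ... | β_n
is
  A  → β₁ A' | ... | β_n A'
  A' → α₁ A' | ... | α_m A' | ε

A → D D becomes A → D D A'
A → Y A becomes A → Y A A'
A → A D becomes A' → D A'
A → A A becomes A' → A A'
Add A' → ε

Productions for other non-terminals are unchanged:
  Y → /
  D → ( Y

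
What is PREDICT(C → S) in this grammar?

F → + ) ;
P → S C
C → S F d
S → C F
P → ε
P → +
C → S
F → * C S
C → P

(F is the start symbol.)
PREDICT(C → S) = (FIRST(RHS) \ {ε}) ∪ (FOLLOW(C) if ε ∈ FIRST(RHS), i.e. RHS ⇒* ε)
FIRST(S) = { '*', '+' }
FIRST(S) = { '*', '+' }
ε ∉ FIRST(S), so FOLLOW(C) is not added.
PREDICT(C → S) = { '*', '+' }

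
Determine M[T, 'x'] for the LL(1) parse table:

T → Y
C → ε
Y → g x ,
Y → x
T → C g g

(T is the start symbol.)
T → Y

To find M[T, 'x'], we find productions for T where 'x' is in the predict set (PREDICT(N → α) = (FIRST(α) \ {ε}) ∪ (FOLLOW(N) if α ⇒* ε)).

Relevant sets:
  FIRST(Y) = { 'g', 'x' }
  FIRST(C) = { ε }

T → Y: PREDICT = { 'g', 'x' }
  'x' is in predict set, so this production goes in M[T, 'x']
T → C g g: PREDICT = { 'g' }

M[T, 'x'] = T → Y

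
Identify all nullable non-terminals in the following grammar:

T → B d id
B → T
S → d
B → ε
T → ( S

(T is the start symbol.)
{ 'B' }

ε-productions: B → ε
So B is immediately nullable.
No further non-terminal can be added: every production for the remaining non-terminals contains a terminal or a non-nullable non-terminal.
Nullable = { 'B' }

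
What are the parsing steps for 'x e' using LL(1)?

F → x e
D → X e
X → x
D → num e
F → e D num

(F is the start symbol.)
Stack is shown with the top on the left.

Stack  Input  Action
--------------------
F $    x e $  output F → x e
x e $  x e $  match 'x'
e $    e $    match 'e'
$      $      accept

The string is accepted.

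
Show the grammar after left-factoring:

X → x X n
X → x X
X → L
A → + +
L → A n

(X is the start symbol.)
X → x X X'
X' → n
X' → ε
X → L
A → + +
L → A n

Left-factoring transforms A → αβ₁ | αβ₂ into A → αA' and A' → β₁ | β₂
(α is the longest common prefix among the alternatives). Repeat until
no nonterminal has two alternatives with a common prefix.

Round 1: X has alternatives sharing prefix 'x X'. Introduce X': X → x X X'
  Add: X' → n
  Add: X' → ε

No remaining common prefixes — done.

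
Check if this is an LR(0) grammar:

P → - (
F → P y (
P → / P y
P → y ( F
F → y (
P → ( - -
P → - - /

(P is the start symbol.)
No. Shift-reduce conflict between [F → y ( .] and [F → . y (]

A grammar is LR(0) if no state in the canonical LR(0) collection has:
  - both a shift item (dot before a terminal) and a complete item (shift-reduce conflict), or
  - two or more complete items (reduce-reduce conflict; the accept item [P' → P .] counts as a complete item here).

Augment with P' → P and build the canonical LR(0) collection (I0 = CLOSURE({[P' → . P]}), then GOTO on every symbol after a dot until no new states appear). It has 20 states:
  I0: { [P → . ( - -], [P → . - (], [P → . - - /], [P → . / P y], [P → . y ( F], [P' → . P] }  — shift
  I1: { [P → ( . - -] }  — shift
  I2: { [P → - . (], [P → - . - /] }  — shift
  I3: { [P → . ( - -], [P → . - (], [P → . - - /], [P → . / P y], [P → . y ( F], [P → / . P y] }  — shift
  I4: { [P' → P .] }  — accept
  I5: { [P → y . ( F] }  — shift
  I6: { [F → . P y (], [F → . y (], [P → . ( - -], [P → . - (], [P → . - - /], [P → . / P y], [P → . y ( F], [P → y ( . F] }  — shift
  I7: { [P → y ( F .] }  — reduce
  I8: { [F → P . y (] }  — shift
  I9: { [F → y . (], [P → y . ( F] }  — shift
  I10: { [F → . P y (], [F → . y (], [F → y ( .], [P → . ( - -], [P → . - (], [P → . - - /], [P → . / P y], [P → . y ( F], [P → y ( . F] }  — shift, reduce
  I11: { [F → P y . (] }  — shift
  I12: { [F → P y ( .] }  — reduce
  I13: { [P → / P . y] }  — shift
  I14: { [P → / P y .] }  — reduce
  I15: { [P → - ( .] }  — reduce
  I16: { [P → - - . /] }  — shift
  I17: { [P → - - / .] }  — reduce
  I18: { [P → ( - . -] }  — shift
  I19: { [P → ( - - .] }  — reduce

Conflict in state I10:
  Shift-reduce conflict between [F → y ( .] and [F → . y (]
So the grammar is NOT LR(0).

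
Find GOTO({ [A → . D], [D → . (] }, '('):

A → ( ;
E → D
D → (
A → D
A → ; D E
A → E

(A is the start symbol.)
{ [D → ( .] }

GOTO(I, '(') = CLOSURE({ [A → αX.β] : [A → α.Xβ] ∈ I, X = '(' })

Items with dot before '(', with the dot advanced:
  [D → . (] → [D → ( .]
Closure adds nothing (no advanced item has the dot before a non-terminal).

GOTO = { [D → ( .] }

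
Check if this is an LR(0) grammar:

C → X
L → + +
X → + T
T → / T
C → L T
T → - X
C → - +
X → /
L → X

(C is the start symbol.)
No. Reduce-reduce conflict: [C → X .] and [L → X .]

A grammar is LR(0) if no state in the canonical LR(0) collection has:
  - both a shift item (dot before a terminal) and a complete item (shift-reduce conflict), or
  - two or more complete items (reduce-reduce conflict; the accept item [C' → C .] counts as a complete item here).

Augment with C' → C and build the canonical LR(0) collection (I0 = CLOSURE({[C' → . C]}), then GOTO on every symbol after a dot until no new states appear). It has 16 states:
  I0: { [C → . - +], [C → . L T], [C → . X], [C' → . C], [L → . + +], [L → . X], [X → . + T], [X → . /] }  — shift
  I1: { [L → + . +], [T → . - X], [T → . / T], [X → + . T] }  — shift
  I2: { [C → - . +] }  — shift
  I3: { [X → / .] }  — reduce
  I4: { [C' → C .] }  — accept
  I5: { [C → L . T], [T → . - X], [T → . / T] }  — shift
  I6: { [C → X .], [L → X .] }  — 2 reduces
  I7: { [T → - . X], [X → . + T], [X → . /] }  — shift
  I8: { [T → . - X], [T → . / T], [T → / . T] }  — shift
  I9: { [C → L T .] }  — reduce
  I10: { [T → / T .] }  — reduce
  I11: { [T → . - X], [T → . / T], [X → + . T] }  — shift
  I12: { [T → - X .] }  — reduce
  I13: { [X → + T .] }  — reduce
  I14: { [C → - + .] }  — reduce
  I15: { [L → + + .] }  — reduce

Conflict in state I6:
  Reduce-reduce conflict: [C → X .] and [L → X .]
So the grammar is NOT LR(0).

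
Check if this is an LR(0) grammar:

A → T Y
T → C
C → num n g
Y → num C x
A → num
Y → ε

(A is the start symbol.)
No. Shift-reduce conflict between [Y → .] and [Y → . num C x]

Augment with A' → A and build the canonical LR(0) collection (I0 = CLOSURE({[A' → . A]}), then GOTO on every symbol after a dot until no new states appear). It has 12 states:
  I0: { [A → . T Y], [A → . num], [A' → . A], [C → . num n g], [T → . C] }  — shift
  I1: { [A' → A .] }  — accept
  I2: { [T → C .] }  — reduce
  I3: { [A → T . Y], [Y → . num C x], [Y → .] }  — shift, reduce
  I4: { [A → num .], [C → num . n g] }  — shift, reduce
  I5: { [C → num n . g] }  — shift
  I6: { [C → num n g .] }  — reduce
  I7: { [A → T Y .] }  — reduce
  I8: { [C → . num n g], [Y → num . C x] }  — shift
  I9: { [Y → num C . x] }  — shift
  I10: { [C → num . n g] }  — shift
  I11: { [Y → num C x .] }  — reduce

Conflict in state I3:
  Shift-reduce conflict between [Y → .] and [Y → . num C x]
So the grammar is NOT LR(0).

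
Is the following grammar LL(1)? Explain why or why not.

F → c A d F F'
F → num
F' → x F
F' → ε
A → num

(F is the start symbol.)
A grammar is LL(1) if for each non-terminal N with multiple productions, the predict sets of those productions are pairwise disjoint, where PREDICT(N → α) = (FIRST(α) \ {ε}) ∪ (FOLLOW(N) if α ⇒* ε).

Relevant sets:
  FOLLOW(F') = { $, 'x' }

For F:
  PREDICT(F → c A d F F') = { 'c' }
  PREDICT(F → num) = { 'num' }
For F':
  PREDICT(F' → x F) = { 'x' }
  PREDICT(F' → ε) = { $, 'x' }
A has a single production, so nothing to check there.

Conflict found: Predict set conflict for F': { 'x' }
The grammar is NOT LL(1).

Answer: No. Predict set conflict for F': { 'x' }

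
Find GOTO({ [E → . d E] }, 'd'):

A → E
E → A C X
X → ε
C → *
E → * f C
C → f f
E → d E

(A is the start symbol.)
{ [A → . E], [E → . * f C], [E → . A C X], [E → . d E], [E → d . E] }

GOTO(I, 'd') = CLOSURE({ [A → αX.β] : [A → α.Xβ] ∈ I, X = 'd' })

Items with dot before 'd', with the dot advanced:
  [E → . d E] → [E → d . E]
Closure of the advanced items:
  [E → d . E] has the dot before E: add [E → . A C X], [E → . * f C], [E → . d E]
  [E → . A C X] has the dot before A: add [A → . E]

GOTO = { [A → . E], [E → . * f C], [E → . A C X], [E → . d E], [E → d . E] }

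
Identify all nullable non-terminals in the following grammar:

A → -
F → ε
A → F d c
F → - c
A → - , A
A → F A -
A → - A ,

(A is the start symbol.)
{ 'F' }

ε-productions: F → ε
So F is immediately nullable.
No further non-terminal can be added: every production for the remaining non-terminals contains a terminal or a non-nullable non-terminal.
Nullable = { 'F' }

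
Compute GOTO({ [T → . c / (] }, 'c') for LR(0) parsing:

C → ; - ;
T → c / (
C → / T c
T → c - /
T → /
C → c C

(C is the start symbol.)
GOTO(I, 'c') = CLOSURE({ [A → αX.β] : [A → α.Xβ] ∈ I, X = 'c' })

Items with dot before 'c', with the dot advanced:
  [T → . c / (] → [T → c . / (]
Closure adds nothing (no advanced item has the dot before a non-terminal).

GOTO = { [T → c . / (] }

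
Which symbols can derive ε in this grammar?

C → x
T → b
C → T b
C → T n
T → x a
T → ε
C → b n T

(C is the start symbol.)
A non-terminal is nullable if it can derive ε (the empty string): either it has an ε-production, or it has a production whose right-hand side consists entirely of nullable non-terminals.

ε-productions: T → ε
So T is immediately nullable.
No further non-terminal can be added: every production for the remaining non-terminals contains a terminal or a non-nullable non-terminal.
Nullable = { 'T' }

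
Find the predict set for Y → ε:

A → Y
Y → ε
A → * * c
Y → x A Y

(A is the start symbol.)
{ $, 'x' }

PREDICT(Y → ε) = (FIRST(RHS) \ {ε}) ∪ (FOLLOW(Y) if ε ∈ FIRST(RHS), i.e. RHS ⇒* ε)
The right-hand side is ε (FIRST(ε) = { ε }), so the predict set is FOLLOW(Y) = { $, 'x' }
PREDICT(Y → ε) = { $, 'x' }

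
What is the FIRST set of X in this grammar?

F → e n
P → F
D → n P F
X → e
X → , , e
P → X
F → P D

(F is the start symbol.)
{ ',', 'e' }

To compute FIRST(X), examine every production with X on the left-hand side, reading each right-hand side left to right until a non-nullable symbol is reached.

From X → e:
  - e is a terminal: add 'e' and stop
From X → , , e:
  - ',' is a terminal: add ',' and stop

Collecting: FIRST(X) = { ',', 'e' }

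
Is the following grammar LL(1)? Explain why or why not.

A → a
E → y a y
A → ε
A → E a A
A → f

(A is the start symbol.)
A grammar is LL(1) if for each non-terminal N with multiple productions, the predict sets of those productions are pairwise disjoint, where PREDICT(N → α) = (FIRST(α) \ {ε}) ∪ (FOLLOW(N) if α ⇒* ε).

Relevant sets:
  FIRST(E) = { 'y' }
  FOLLOW(A) = { $ }

For A:
  PREDICT(A → a) = { 'a' }
  PREDICT(A → ε) = { $ }
  PREDICT(A → E a A) = { 'y' }
  PREDICT(A → f) = { 'f' }
E has a single production, so nothing to check there.

All predict sets are disjoint. The grammar IS LL(1).

Answer: Yes, the grammar is LL(1).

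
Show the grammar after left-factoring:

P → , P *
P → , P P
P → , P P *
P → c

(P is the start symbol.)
P → , P P'
P' → *
P' → P P''
P'' → ε
P'' → *
P → c

Left-factoring transforms A → αβ₁ | αβ₂ into A → αA' and A' → β₁ | β₂
(α is the longest common prefix among the alternatives). Repeat until
no nonterminal has two alternatives with a common prefix.

Round 1: P has alternatives sharing prefix ', P'. Introduce P': P → , P P'
  Add: P' → *
  Add: P' → P
  Add: P' → P *

Round 2: P' has alternatives sharing prefix 'P'. Introduce P'': P' → P P''
  Add: P'' → ε
  Add: P'' → *

No remaining common prefixes — done.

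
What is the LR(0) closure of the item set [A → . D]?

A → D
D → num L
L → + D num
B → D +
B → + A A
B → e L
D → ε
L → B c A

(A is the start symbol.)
{ [A → . D], [D → . num L], [D → .] }

Start with: [A → . D]
  [A → . D] has the dot before D: add [D → . num L], [D → .]
No further items can be added.

CLOSURE = { [A → . D], [D → . num L], [D → .] }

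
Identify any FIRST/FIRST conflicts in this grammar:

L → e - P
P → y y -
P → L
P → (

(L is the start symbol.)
A FIRST/FIRST conflict occurs when two productions N → α and N → β for the same non-terminal have FIRST(α) ∩ FIRST(β) ≠ ∅ (with ε ∈ FIRST of a nullable right-hand side, so two nullable alternatives also conflict).

FIRST sets of the non-terminals at (or reachable through a nullable prefix from) the front of some alternative:
  FIRST(L) = { 'e' }

Productions for P:
  P → y y -: FIRST = { 'y' }
  P → L: FIRST = { 'e' }
  P → (: FIRST = { '(' }
L has only one production, so no FIRST/FIRST conflict is possible there.

All alternatives of each non-terminal have pairwise disjoint FIRST sets.

Answer: No FIRST/FIRST conflicts.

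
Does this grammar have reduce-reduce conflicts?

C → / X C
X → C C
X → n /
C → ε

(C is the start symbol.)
No reduce-reduce conflicts

Augment with C' → C and build the canonical LR(0) collection (I0 = CLOSURE({[C' → . C]}), then GOTO on every symbol after a dot until no new states appear). It has 9 states:
  I0: { [C → . / X C], [C → .], [C' → . C] }  — shift, reduce
  I1: { [C → . / X C], [C → .], [C → / . X C], [X → . C C], [X → . n /] }  — shift, reduce
  I2: { [C' → C .] }  — accept
  I3: { [C → . / X C], [C → .], [X → C . C] }  — shift, reduce
  I4: { [C → . / X C], [C → .], [C → / X . C] }  — shift, reduce
  I5: { [X → n . /] }  — shift
  I6: { [X → n / .] }  — reduce
  I7: { [C → / X C .] }  — reduce
  I8: { [X → C C .] }  — reduce

No state contains more than one complete item.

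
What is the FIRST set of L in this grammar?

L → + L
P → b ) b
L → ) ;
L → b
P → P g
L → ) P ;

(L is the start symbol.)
From L → + L:
  - '+' is a terminal: add '+' and stop
From L → ) ;:
  - ')' is a terminal: add ')' and stop
From L → b:
  - b is a terminal: add 'b' and stop
From L → ) P ;:
  - ')' is a terminal: add ')' and stop

Collecting: FIRST(L) = { ')', '+', 'b' }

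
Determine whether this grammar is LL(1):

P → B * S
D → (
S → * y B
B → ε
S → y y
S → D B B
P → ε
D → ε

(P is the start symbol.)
A grammar is LL(1) if for each non-terminal N with multiple productions, the predict sets of those productions are pairwise disjoint, where PREDICT(N → α) = (FIRST(α) \ {ε}) ∪ (FOLLOW(N) if α ⇒* ε).

Relevant sets:
  FIRST(B) = { ε }
  FIRST(D) = { '(', ε }
  FOLLOW(P) = { $ }
  FOLLOW(D) = { $ }
  FOLLOW(S) = { $ }

For P:
  PREDICT(P → B '*' S) = { '*' }
  PREDICT(P → ε) = { $ }
For D:
  PREDICT(D → '(') = { '(' }
  PREDICT(D → ε) = { $ }
For S:
  PREDICT(S → '*' y B) = { '*' }
  PREDICT(S → y y) = { 'y' }
  PREDICT(S → D B B) = { $, '(' }
B has a single production, so nothing to check there.

All predict sets are disjoint. The grammar IS LL(1).

Answer: Yes, the grammar is LL(1).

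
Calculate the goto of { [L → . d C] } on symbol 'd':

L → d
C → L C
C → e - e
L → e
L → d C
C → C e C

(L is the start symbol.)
{ [C → . C e C], [C → . L C], [C → . e - e], [L → . d C], [L → . d], [L → . e], [L → d . C] }

GOTO(I, 'd') = CLOSURE({ [A → αX.β] : [A → α.Xβ] ∈ I, X = 'd' })

Items with dot before 'd', with the dot advanced:
  [L → . d C] → [L → d . C]
Closure of the advanced items:
  [L → d . C] has the dot before C: add [C → . L C], [C → . e - e], [C → . C e C]
  [C → . L C] has the dot before L: add [L → . d], [L → . e], [L → . d C]

GOTO = { [C → . C e C], [C → . L C], [C → . e - e], [L → . d C], [L → . d], [L → . e], [L → d . C] }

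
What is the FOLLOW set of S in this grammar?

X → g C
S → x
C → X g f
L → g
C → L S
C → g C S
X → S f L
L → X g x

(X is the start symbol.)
{ $, 'f', 'g', 'x' }

To compute FOLLOW(S), find every occurrence of S on a right-hand side N → α S β: add FIRST(β) \ {ε}, and if β is empty or nullable also add FOLLOW(N). Iterate to a fixed point.

In C → L S: S is at the end, add FOLLOW(C)
In C → g C S: S is at the end, add FOLLOW(C)
In X → S f L: S is followed by f L, add FIRST(f L) \ {ε} = { 'f' }

The FOLLOW sets referred to above (computed the same way, to a fixed point):
  FOLLOW(C) = { $, 'g', 'x' }

Taking the union: FOLLOW(S) = { $, 'f', 'g', 'x' }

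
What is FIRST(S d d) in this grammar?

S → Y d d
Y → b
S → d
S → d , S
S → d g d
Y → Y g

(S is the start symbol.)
FIRST sets of the non-terminals involved (from the grammar, by fixed-point iteration):
  FIRST(S) = { 'b', 'd' }

To compute FIRST(S d d), process the symbols left to right:
Symbol S is a non-terminal. Add FIRST(S) \ {ε} = { 'b', 'd' }
S is not nullable (ε ∉ FIRST(S)), so stop here.
FIRST(S d d) = { 'b', 'd' }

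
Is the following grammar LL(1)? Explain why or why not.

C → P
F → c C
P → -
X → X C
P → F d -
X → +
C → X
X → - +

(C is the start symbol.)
A grammar is LL(1) if for each non-terminal N with multiple productions, the predict sets of those productions are pairwise disjoint, where PREDICT(N → α) = (FIRST(α) \ {ε}) ∪ (FOLLOW(N) if α ⇒* ε).

Relevant sets:
  FIRST(P) = { '-', 'c' }
  FIRST(X) = { '+', '-' }
  FIRST(F) = { 'c' }

For C:
  PREDICT(C → P) = { '-', 'c' }
  PREDICT(C → X) = { '+', '-' }
For P:
  PREDICT(P → '-') = { '-' }
  PREDICT(P → F d '-') = { 'c' }
For X:
  PREDICT(X → X C) = { '+', '-' }
  PREDICT(X → '+') = { '+' }
  PREDICT(X → '-' '+') = { '-' }
F has a single production, so nothing to check there.

Conflict found: Predict set conflict for C: { '-' }
The grammar is NOT LL(1).

Answer: No. Predict set conflict for C: { '-' }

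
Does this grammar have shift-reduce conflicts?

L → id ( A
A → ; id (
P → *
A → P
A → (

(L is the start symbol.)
No shift-reduce conflicts

A shift-reduce conflict occurs when an LR(0) state has both:
  - a complete (reduce) item [A → α .] (dot at the end), and
  - a shift item [B → β . c γ] (dot before a terminal).

Augment with L' → L and build the canonical LR(0) collection (I0 = CLOSURE({[L' → . L]}), then GOTO on every symbol after a dot until no new states appear). It has 11 states:
  I0: { [L → . id ( A], [L' → . L] }  — shift
  I1: { [L' → L .] }  — accept
  I2: { [L → id . ( A] }  — shift
  I3: { [A → . (], [A → . ; id (], [A → . P], [L → id ( . A], [P → . *] }  — shift
  I4: { [A → ( .] }  — reduce
  I5: { [P → * .] }  — reduce
  I6: { [A → ; . id (] }  — shift
  I7: { [L → id ( A .] }  — reduce
  I8: { [A → P .] }  — reduce
  I9: { [A → ; id . (] }  — shift
  I10: { [A → ; id ( .] }  — reduce

No state contains both a complete item and a shift item.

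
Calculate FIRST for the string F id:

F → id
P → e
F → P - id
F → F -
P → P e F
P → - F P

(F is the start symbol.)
FIRST sets of the non-terminals involved (from the grammar, by fixed-point iteration):
  FIRST(F) = { '-', 'e', 'id' }

To compute FIRST(F id), process the symbols left to right:
Symbol F is a non-terminal. Add FIRST(F) \ {ε} = { '-', 'e', 'id' }
F is not nullable (ε ∉ FIRST(F)), so stop here.
FIRST(F id) = { '-', 'e', 'id' }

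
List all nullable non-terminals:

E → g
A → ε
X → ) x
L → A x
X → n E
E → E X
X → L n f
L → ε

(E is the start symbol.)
{ 'A', 'L' }

ε-productions: A → ε, L → ε
So A, L are immediately nullable.
No further non-terminal can be added: every production for the remaining non-terminals contains a terminal or a non-nullable non-terminal.
Nullable = { 'A', 'L' }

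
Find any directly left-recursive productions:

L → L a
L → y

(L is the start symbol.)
Yes, L is left-recursive

Direct left recursion occurs when N → N α for some non-terminal N (the right-hand side begins with the left-hand side itself).

L → L a: LEFT RECURSIVE (starts with L)
L → y: starts with y

The grammar has direct left recursion on: L.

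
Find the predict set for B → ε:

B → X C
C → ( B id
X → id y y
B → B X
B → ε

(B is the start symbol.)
{ $, 'id' }

PREDICT(B → ε) = (FIRST(RHS) \ {ε}) ∪ (FOLLOW(B) if ε ∈ FIRST(RHS), i.e. RHS ⇒* ε)
The right-hand side is ε (FIRST(ε) = { ε }), so the predict set is FOLLOW(B) = { $, 'id' }
PREDICT(B → ε) = { $, 'id' }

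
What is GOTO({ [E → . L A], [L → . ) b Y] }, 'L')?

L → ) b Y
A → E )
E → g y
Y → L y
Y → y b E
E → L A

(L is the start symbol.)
GOTO(I, 'L') = CLOSURE({ [A → αX.β] : [A → α.Xβ] ∈ I, X = 'L' })

Items with dot before 'L', with the dot advanced:
  [E → . L A] → [E → L . A]
Closure of the advanced items:
  [E → L . A] has the dot before A: add [A → . E )]
  [A → . E )] has the dot before E: add [E → . g y], [E → . L A]
  [E → . L A] has the dot before L: add [L → . ) b Y]

GOTO = { [A → . E )], [E → . L A], [E → . g y], [E → L . A], [L → . ) b Y] }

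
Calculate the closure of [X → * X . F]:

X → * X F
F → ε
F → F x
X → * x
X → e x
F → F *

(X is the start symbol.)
{ [F → . F *], [F → . F x], [F → .], [X → * X . F] }

To compute CLOSURE, for each item [A → α.Bβ] where B is a non-terminal, add [B → .γ] for all productions B → γ; repeat for the newly added items until nothing changes.

Start with: [X → * X . F]
  [X → * X . F] has the dot before F: add [F → .], [F → . F x], [F → . F *]
No further items can be added.

CLOSURE = { [F → . F *], [F → . F x], [F → .], [X → * X . F] }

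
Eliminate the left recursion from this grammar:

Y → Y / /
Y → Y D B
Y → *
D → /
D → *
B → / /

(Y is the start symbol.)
Y is directly left-recursive. The standard transformation for
  A → A α₁ | ... | A α_m | β₁ | ... | β_n
is
  A  → β₁ A' | ... | β_n A'
  A' → α₁ A' | ... | α_m A' | ε

Y → * becomes Y → * Y'
Y → Y / / becomes Y' → / / Y'
Y → Y D B becomes Y' → D B Y'
Add Y' → ε

Productions for other non-terminals are unchanged:
  D → /
  D → *
  B → / /

Resulting grammar:
Y → * Y'
Y' → / / Y'
Y' → D B Y'
Y' → ε
D → /
D → *
B → / /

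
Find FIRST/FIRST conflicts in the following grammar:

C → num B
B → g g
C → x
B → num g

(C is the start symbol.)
No FIRST/FIRST conflicts.

A FIRST/FIRST conflict occurs when two productions N → α and N → β for the same non-terminal have FIRST(α) ∩ FIRST(β) ≠ ∅ (with ε ∈ FIRST of a nullable right-hand side, so two nullable alternatives also conflict).

Productions for C:
  C → num B: FIRST = { 'num' }
  C → x: FIRST = { 'x' }
Productions for B:
  B → g g: FIRST = { 'g' }
  B → num g: FIRST = { 'num' }

All alternatives of each non-terminal have pairwise disjoint FIRST sets.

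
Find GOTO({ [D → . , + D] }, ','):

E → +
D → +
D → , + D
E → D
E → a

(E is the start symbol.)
{ [D → , . + D] }

GOTO(I, ',') = CLOSURE({ [A → αX.β] : [A → α.Xβ] ∈ I, X = ',' })

Items with dot before ',', with the dot advanced:
  [D → . , + D] → [D → , . + D]
Closure adds nothing (no advanced item has the dot before a non-terminal).

GOTO = { [D → , . + D] }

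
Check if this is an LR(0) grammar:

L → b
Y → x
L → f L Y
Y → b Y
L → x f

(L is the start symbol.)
Yes, the grammar is LR(0)

A grammar is LR(0) if no state in the canonical LR(0) collection has:
  - both a shift item (dot before a terminal) and a complete item (shift-reduce conflict), or
  - two or more complete items (reduce-reduce conflict; the accept item [L' → L .] counts as a complete item here).

Augment with L' → L and build the canonical LR(0) collection (I0 = CLOSURE({[L' → . L]}), then GOTO on every symbol after a dot until no new states appear). It has 11 states:
  I0: { [L → . b], [L → . f L Y], [L → . x f], [L' → . L] }  — shift
  I1: { [L' → L .] }  — accept
  I2: { [L → b .] }  — reduce
  I3: { [L → . b], [L → . f L Y], [L → . x f], [L → f . L Y] }  — shift
  I4: { [L → x . f] }  — shift
  I5: { [L → x f .] }  — reduce
  I6: { [L → f L . Y], [Y → . b Y], [Y → . x] }  — shift
  I7: { [L → f L Y .] }  — reduce
  I8: { [Y → . b Y], [Y → . x], [Y → b . Y] }  — shift
  I9: { [Y → x .] }  — reduce
  I10: { [Y → b Y .] }  — reduce

Every state is either a pure shift/goto state or contains exactly one complete item and nothing to shift — no conflicts. The grammar is LR(0).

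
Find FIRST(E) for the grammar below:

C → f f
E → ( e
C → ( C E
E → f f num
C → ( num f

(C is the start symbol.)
{ '(', 'f' }

To compute FIRST(E), examine every production with E on the left-hand side, reading each right-hand side left to right until a non-nullable symbol is reached.

From E → ( e:
  - '(' is a terminal: add '(' and stop
From E → f f num:
  - f is a terminal: add 'f' and stop

Collecting: FIRST(E) = { '(', 'f' }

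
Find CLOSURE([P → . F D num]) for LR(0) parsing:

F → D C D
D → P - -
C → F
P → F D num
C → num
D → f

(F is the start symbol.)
Start with: [P → . F D num]
  [P → . F D num] has the dot before F: add [F → . D C D]
  [F → . D C D] has the dot before D: add [D → . P - -], [D → . f]
  [D → . P - -] has the dot before P: all P-items already present
No further items can be added.

CLOSURE = { [D → . P - -], [D → . f], [F → . D C D], [P → . F D num] }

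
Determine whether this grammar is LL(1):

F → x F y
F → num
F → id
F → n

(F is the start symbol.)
Yes, the grammar is LL(1).

A grammar is LL(1) if for each non-terminal N with multiple productions, the predict sets of those productions are pairwise disjoint, where PREDICT(N → α) = (FIRST(α) \ {ε}) ∪ (FOLLOW(N) if α ⇒* ε).

For F:
  PREDICT(F → x F y) = { 'x' }
  PREDICT(F → num) = { 'num' }
  PREDICT(F → id) = { 'id' }
  PREDICT(F → n) = { 'n' }

All predict sets are disjoint. The grammar IS LL(1).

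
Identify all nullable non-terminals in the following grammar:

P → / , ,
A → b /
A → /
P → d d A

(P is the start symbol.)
None

There are no ε-productions, so no non-terminal can derive ε.
No non-terminals are nullable.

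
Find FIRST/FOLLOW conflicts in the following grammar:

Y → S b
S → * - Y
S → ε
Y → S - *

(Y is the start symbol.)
No FIRST/FOLLOW conflicts.

Nullable non-terminals: S.

S: nullable alternative(s) S → ε; FOLLOW(S) = { '-', 'b' }
  S → * - Y: FIRST \ {ε} = { '*' } — disjoint from FOLLOW(S)
  S → ε: FIRST \ {ε} = { } — this is the only nullable alternative, skip

Y has no nullable alternative, so no FIRST/FOLLOW check is needed there.

No FIRST/FOLLOW conflicts found.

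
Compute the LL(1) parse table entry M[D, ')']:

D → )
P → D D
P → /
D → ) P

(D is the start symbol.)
D → ), D → ) P

To find M[D, ')'], we find productions for D where ')' is in the predict set (PREDICT(N → α) = (FIRST(α) \ {ε}) ∪ (FOLLOW(N) if α ⇒* ε)).

D → ): PREDICT = { ')' }
  ')' is in predict set, so this production goes in M[D, ')']
D → ) P: PREDICT = { ')' }
  ')' is in predict set, so this production goes in M[D, ')']

M[D, ')'] = D → ), D → ) P  (a multiply-defined cell — the grammar is not LL(1))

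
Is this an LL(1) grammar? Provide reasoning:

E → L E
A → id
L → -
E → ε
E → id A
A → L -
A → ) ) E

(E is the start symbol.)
Relevant sets:
  FIRST(L) = { '-' }
  FOLLOW(E) = { $ }

For E:
  PREDICT(E → L E) = { '-' }
  PREDICT(E → ε) = { $ }
  PREDICT(E → id A) = { 'id' }
For A:
  PREDICT(A → id) = { 'id' }
  PREDICT(A → L '-') = { '-' }
  PREDICT(A → ')' ')' E) = { ')' }
L has a single production, so nothing to check there.

All predict sets are disjoint. The grammar IS LL(1).

Answer: Yes, the grammar is LL(1).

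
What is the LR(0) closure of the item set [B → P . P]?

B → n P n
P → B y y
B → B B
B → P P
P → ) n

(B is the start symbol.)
Start with: [B → P . P]
  [B → P . P] has the dot before P: add [P → . B y y], [P → . ) n]
  [P → . B y y] has the dot before B: add [B → . n P n], [B → . B B], [B → . P P]
No further items can be added.

CLOSURE = { [B → . B B], [B → . P P], [B → . n P n], [B → P . P], [P → . ) n], [P → . B y y] }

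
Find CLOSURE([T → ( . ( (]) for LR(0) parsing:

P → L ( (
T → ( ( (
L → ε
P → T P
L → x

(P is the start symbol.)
{ [T → ( . ( (] }

Start with: [T → ( . ( (]
The dot precedes the terminal '(', so nothing is added.

CLOSURE = { [T → ( . ( (] }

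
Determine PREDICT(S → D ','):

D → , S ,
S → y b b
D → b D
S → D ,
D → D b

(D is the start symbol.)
{ ',', 'b' }

PREDICT(S → D ',') = (FIRST(RHS) \ {ε}) ∪ (FOLLOW(S) if ε ∈ FIRST(RHS), i.e. RHS ⇒* ε)
FIRST(D) = { ',', 'b' }
FIRST(D ',') = { ',', 'b' }
ε ∉ FIRST(D ','), so FOLLOW(S) is not added.
PREDICT(S → D ',') = { ',', 'b' }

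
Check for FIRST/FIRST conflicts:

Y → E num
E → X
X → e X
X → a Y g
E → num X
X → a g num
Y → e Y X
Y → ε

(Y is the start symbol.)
A FIRST/FIRST conflict occurs when two productions N → α and N → β for the same non-terminal have FIRST(α) ∩ FIRST(β) ≠ ∅ (with ε ∈ FIRST of a nullable right-hand side, so two nullable alternatives also conflict).

FIRST sets of the non-terminals at (or reachable through a nullable prefix from) the front of some alternative:
  FIRST(E) = { 'a', 'e', 'num' }
  FIRST(X) = { 'a', 'e' }

Productions for Y:
  Y → E num: FIRST = { 'a', 'e', 'num' }
  Y → e Y X: FIRST = { 'e' }
  Y → ε: FIRST = { ε }
Productions for E:
  E → X: FIRST = { 'a', 'e' }
  E → num X: FIRST = { 'num' }
Productions for X:
  X → e X: FIRST = { 'e' }
  X → a Y g: FIRST = { 'a' }
  X → a g num: FIRST = { 'a' }

Conflict for Y: Y → E num and Y → e Y X
  Overlap: { 'e' }
Conflict for X: X → a Y g and X → a g num
  Overlap: { 'a' }

Answer: Yes. Y → E num / Y → e Y X on { 'e' }; X → a Y g / X → a g num on { 'a' }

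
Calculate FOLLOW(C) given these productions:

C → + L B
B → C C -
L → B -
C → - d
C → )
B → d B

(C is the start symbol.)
{ $, ')', '+', '-' }

C is the start symbol, so $ ∈ FOLLOW(C).
In B → C C -: C is followed by C '-', add FIRST(C '-') \ {ε} = { ')', '+', '-' }
In B → C C -: C is followed by '-', add FIRST('-') \ {ε} = { '-' }

Taking the union: FOLLOW(C) = { $, ')', '+', '-' }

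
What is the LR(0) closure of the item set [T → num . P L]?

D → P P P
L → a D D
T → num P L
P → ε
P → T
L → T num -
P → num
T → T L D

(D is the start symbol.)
{ [P → . T], [P → . num], [P → .], [T → . T L D], [T → . num P L], [T → num . P L] }

To compute CLOSURE, for each item [A → α.Bβ] where B is a non-terminal, add [B → .γ] for all productions B → γ; repeat for the newly added items until nothing changes.

Start with: [T → num . P L]
  [T → num . P L] has the dot before P: add [P → .], [P → . T], [P → . num]
  [P → . T] has the dot before T: add [T → . num P L], [T → . T L D]
No further items can be added.

CLOSURE = { [P → . T], [P → . num], [P → .], [T → . T L D], [T → . num P L], [T → num . P L] }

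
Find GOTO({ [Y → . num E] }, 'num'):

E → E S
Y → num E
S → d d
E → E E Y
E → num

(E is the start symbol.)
{ [E → . E E Y], [E → . E S], [E → . num], [Y → num . E] }

GOTO(I, 'num') = CLOSURE({ [A → αX.β] : [A → α.Xβ] ∈ I, X = 'num' })

Items with dot before 'num', with the dot advanced:
  [Y → . num E] → [Y → num . E]
Closure of the advanced items:
  [Y → num . E] has the dot before E: add [E → . E S], [E → . E E Y], [E → . num]

GOTO = { [E → . E E Y], [E → . E S], [E → . num], [Y → num . E] }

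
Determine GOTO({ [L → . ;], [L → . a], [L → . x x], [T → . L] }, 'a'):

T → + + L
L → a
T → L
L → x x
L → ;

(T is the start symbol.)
{ [L → a .] }

GOTO(I, 'a') = CLOSURE({ [A → αX.β] : [A → α.Xβ] ∈ I, X = 'a' })

Items with dot before 'a', with the dot advanced:
  [L → . a] → [L → a .]
Closure adds nothing (no advanced item has the dot before a non-terminal).

GOTO = { [L → a .] }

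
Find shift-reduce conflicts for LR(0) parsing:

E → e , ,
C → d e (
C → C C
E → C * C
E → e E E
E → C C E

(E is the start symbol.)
Yes — I12: [C → C C .] vs [C → . d e (]; I13: [C → C C .] vs [C → . d e (]; I15: [E → C * C .] vs [C → . d e (]; I16: [C → C C .] vs [C → . d e (]

Augment with E' → E and build the canonical LR(0) collection (I0 = CLOSURE({[E' → . E]}), then GOTO on every symbol after a dot until no new states appear). It has 17 states:
  I0: { [C → . C C], [C → . d e (], [E → . C * C], [E → . C C E], [E → . e , ,], [E → . e E E], [E' → . E] }  — shift
  I1: { [C → . C C], [C → . d e (], [C → C . C], [E → C . * C], [E → C . C E] }  — shift
  I2: { [E' → E .] }  — accept
  I3: { [C → d . e (] }  — shift
  I4: { [C → . C C], [C → . d e (], [E → . C * C], [E → . C C E], [E → . e , ,], [E → . e E E], [E → e . , ,], [E → e . E E] }  — shift
  I5: { [E → e , . ,] }  — shift
  I6: { [C → . C C], [C → . d e (], [E → . C * C], [E → . C C E], [E → . e , ,], [E → . e E E], [E → e E . E] }  — shift
  I7: { [E → e E E .] }  — reduce
  I8: { [E → e , , .] }  — reduce
  I9: { [C → d e . (] }  — shift
  I10: { [C → d e ( .] }  — reduce
  I11: { [C → . C C], [C → . d e (], [E → C * . C] }  — shift
  I12: { [C → . C C], [C → . d e (], [C → C . C], [C → C C .], [E → . C * C], [E → . C C E], [E → . e , ,], [E → . e E E], [E → C C . E] }  — shift, reduce
  I13: { [C → . C C], [C → . d e (], [C → C . C], [C → C C .], [E → C . * C], [E → C . C E] }  — shift, reduce
  I14: { [E → C C E .] }  — reduce
  I15: { [C → . C C], [C → . d e (], [C → C . C], [E → C * C .] }  — shift, reduce
  I16: { [C → . C C], [C → . d e (], [C → C . C], [C → C C .] }  — shift, reduce

I12 contains reduce item [C → C C .] and shift items [C → . d e (], [E → . e , ,], [E → . e E E] — shift-reduce conflict.
I13 contains reduce item [C → C C .] and shift items [C → . d e (], [E → C . * C] — shift-reduce conflict.
I15 contains reduce item [E → C * C .] and shift item [C → . d e (] — shift-reduce conflict.
I16 contains reduce item [C → C C .] and shift item [C → . d e (] — shift-reduce conflict.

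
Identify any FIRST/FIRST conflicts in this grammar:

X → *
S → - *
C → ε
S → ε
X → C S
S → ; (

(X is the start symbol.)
A FIRST/FIRST conflict occurs when two productions N → α and N → β for the same non-terminal have FIRST(α) ∩ FIRST(β) ≠ ∅ (with ε ∈ FIRST of a nullable right-hand side, so two nullable alternatives also conflict).

FIRST sets of the non-terminals at (or reachable through a nullable prefix from) the front of some alternative:
  FIRST(C) = { ε }
  FIRST(S) = { '-', ';', ε }

Productions for X:
  X → *: FIRST = { '*' }
  X → C S: FIRST = { '-', ';', ε }
Productions for S:
  S → - *: FIRST = { '-' }
  S → ε: FIRST = { ε }
  S → ; (: FIRST = { ';' }
C has only one production, so no FIRST/FIRST conflict is possible there.

All alternatives of each non-terminal have pairwise disjoint FIRST sets.

Answer: No FIRST/FIRST conflicts.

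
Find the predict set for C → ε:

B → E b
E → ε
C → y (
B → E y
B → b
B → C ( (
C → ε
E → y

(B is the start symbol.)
{ '(' }

PREDICT(C → ε) = (FIRST(RHS) \ {ε}) ∪ (FOLLOW(C) if ε ∈ FIRST(RHS), i.e. RHS ⇒* ε)
The right-hand side is ε (FIRST(ε) = { ε }), so the predict set is FOLLOW(C) = { '(' }
PREDICT(C → ε) = { '(' }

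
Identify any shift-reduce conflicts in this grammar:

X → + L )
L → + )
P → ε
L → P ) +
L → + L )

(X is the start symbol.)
Augment with X' → X and build the canonical LR(0) collection (I0 = CLOSURE({[X' → . X]}), then GOTO on every symbol after a dot until no new states appear). It has 12 states:
  I0: { [X → . + L )], [X' → . X] }  — shift
  I1: { [L → . + )], [L → . + L )], [L → . P ) +], [P → .], [X → + . L )] }  — shift, reduce
  I2: { [X' → X .] }  — accept
  I3: { [L → + . )], [L → + . L )], [L → . + )], [L → . + L )], [L → . P ) +], [P → .] }  — shift, reduce
  I4: { [X → + L . )] }  — shift
  I5: { [L → P . ) +] }  — shift
  I6: { [L → P ) . +] }  — shift
  I7: { [L → P ) + .] }  — reduce
  I8: { [X → + L ) .] }  — reduce
  I9: { [L → + ) .] }  — reduce
  I10: { [L → + L . )] }  — shift
  I11: { [L → + L ) .] }  — reduce

I1 contains reduce item [P → .] and shift items [L → . + )], [L → . + L )] — shift-reduce conflict.
I3 contains reduce item [P → .] and shift items [L → . + )], [L → + . )], [L → . + L )] — shift-reduce conflict.

Answer: Yes — I1: [P → .] vs [L → . + )]; I3: [P → .] vs [L → . + )]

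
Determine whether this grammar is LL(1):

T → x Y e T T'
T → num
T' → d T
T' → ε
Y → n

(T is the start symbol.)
No. Predict set conflict for T': { 'd' }

A grammar is LL(1) if for each non-terminal N with multiple productions, the predict sets of those productions are pairwise disjoint, where PREDICT(N → α) = (FIRST(α) \ {ε}) ∪ (FOLLOW(N) if α ⇒* ε).

Relevant sets:
  FOLLOW(T') = { $, 'd' }

For T:
  PREDICT(T → x Y e T T') = { 'x' }
  PREDICT(T → num) = { 'num' }
For T':
  PREDICT(T' → d T) = { 'd' }
  PREDICT(T' → ε) = { $, 'd' }
Y has a single production, so nothing to check there.

Conflict found: Predict set conflict for T': { 'd' }
The grammar is NOT LL(1).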